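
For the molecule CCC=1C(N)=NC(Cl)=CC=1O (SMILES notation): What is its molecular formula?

Walk through each heavy atom and fill implicit hydrogens from standard valence (C 4, N 3, O 2, S 2, halogen 1):
  atom 1: C, bond orders sum to 1 (valence 4) → 3 H
  atom 2: C, bond orders sum to 2 (valence 4) → 2 H
  atom 3: C, bond orders sum to 4 (valence 4) → 0 H
  atom 4: C, bond orders sum to 4 (valence 4) → 0 H
  atom 5: N, bond orders sum to 1 (valence 3) → 2 H
  atom 6: N, bond orders sum to 3 (valence 3) → 0 H
  atom 7: C, bond orders sum to 4 (valence 4) → 0 H
  atom 8: Cl (halogen, monovalent) → 0 H
  atom 9: C, bond orders sum to 3 (valence 4) → 1 H
  atom 10: C, bond orders sum to 4 (valence 4) → 0 H
  atom 11: O, bond orders sum to 1 (valence 2) → 1 H
Totals → C:7, H:9, Cl:1, N:2, O:1.

C7H9ClN2O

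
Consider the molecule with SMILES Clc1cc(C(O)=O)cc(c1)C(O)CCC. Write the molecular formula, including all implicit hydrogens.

C11H13ClO3

Walk through each heavy atom and fill implicit hydrogens from standard valence (C 4, N 3, O 2, S 2, halogen 1); for lowercase aromatic atoms, an aromatic c carries 1 H when it has two neighbours and 0 H with three, and aromatic n carries 0 H:
  atom 1: Cl (halogen, monovalent) → 0 H
  atom 2: aromatic c, 3 neighbours → 0 H
  atom 3: aromatic c, 2 neighbours → 1 H
  atom 4: aromatic c, 3 neighbours → 0 H
  atom 5: C, bond orders sum to 4 (valence 4) → 0 H
  atom 6: O, bond orders sum to 1 (valence 2) → 1 H
  atom 7: O, bond orders sum to 2 (valence 2) → 0 H
  atom 8: aromatic c, 2 neighbours → 1 H
  atom 9: aromatic c, 3 neighbours → 0 H
  atom 10: aromatic c, 2 neighbours → 1 H
  atom 11: C, bond orders sum to 3 (valence 4) → 1 H
  atom 12: O, bond orders sum to 1 (valence 2) → 1 H
  atom 13: C, bond orders sum to 2 (valence 4) → 2 H
  atom 14: C, bond orders sum to 2 (valence 4) → 2 H
  atom 15: C, bond orders sum to 1 (valence 4) → 3 H
Totals → C:11, H:13, Cl:1, O:3.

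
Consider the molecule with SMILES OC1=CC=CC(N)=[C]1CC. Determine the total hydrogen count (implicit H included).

Walk through each heavy atom and fill implicit hydrogens from standard valence (C 4, N 3, O 2, S 2, halogen 1):
  atom 1: O, bond orders sum to 1 (valence 2) → 1 H
  atom 2: C, bond orders sum to 4 (valence 4) → 0 H
  atom 3: C, bond orders sum to 3 (valence 4) → 1 H
  atom 4: C, bond orders sum to 3 (valence 4) → 1 H
  atom 5: C, bond orders sum to 3 (valence 4) → 1 H
  atom 6: C, bond orders sum to 4 (valence 4) → 0 H
  atom 7: N, bond orders sum to 1 (valence 3) → 2 H
  atom 8: C with explicit H count 0
  atom 9: C, bond orders sum to 2 (valence 4) → 2 H
  atom 10: C, bond orders sum to 1 (valence 4) → 3 H
Total hydrogens: 11.

11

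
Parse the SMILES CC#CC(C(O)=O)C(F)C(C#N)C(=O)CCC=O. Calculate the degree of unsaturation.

7

Molecular formula: C12H12FNO4.
DoU = (2C + 2 + N − H − X) / 2, where X is the halogen count and O/S are ignored.
    = (2·12 + 2 + 1 − 12 − 1) / 2 = 14 / 2 = 7.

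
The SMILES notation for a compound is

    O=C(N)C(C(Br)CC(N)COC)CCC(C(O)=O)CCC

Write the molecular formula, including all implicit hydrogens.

Walk through each heavy atom and fill implicit hydrogens from standard valence (C 4, N 3, O 2, S 2, halogen 1):
  atom 1: O, bond orders sum to 2 (valence 2) → 0 H
  atom 2: C, bond orders sum to 4 (valence 4) → 0 H
  atom 3: N, bond orders sum to 1 (valence 3) → 2 H
  atom 4: C, bond orders sum to 3 (valence 4) → 1 H
  atom 5: C, bond orders sum to 3 (valence 4) → 1 H
  atom 6: Br (halogen, monovalent) → 0 H
  atom 7: C, bond orders sum to 2 (valence 4) → 2 H
  atom 8: C, bond orders sum to 3 (valence 4) → 1 H
  atom 9: N, bond orders sum to 1 (valence 3) → 2 H
  atom 10: C, bond orders sum to 2 (valence 4) → 2 H
  atom 11: O, bond orders sum to 2 (valence 2) → 0 H
  atom 12: C, bond orders sum to 1 (valence 4) → 3 H
  atom 13: C, bond orders sum to 2 (valence 4) → 2 H
  atom 14: C, bond orders sum to 2 (valence 4) → 2 H
  atom 15: C, bond orders sum to 3 (valence 4) → 1 H
  atom 16: C, bond orders sum to 4 (valence 4) → 0 H
  atom 17: O, bond orders sum to 1 (valence 2) → 1 H
  atom 18: O, bond orders sum to 2 (valence 2) → 0 H
  atom 19: C, bond orders sum to 2 (valence 4) → 2 H
  atom 20: C, bond orders sum to 2 (valence 4) → 2 H
  atom 21: C, bond orders sum to 1 (valence 4) → 3 H
Totals → C:14, H:27, Br:1, N:2, O:4.

C14H27BrN2O4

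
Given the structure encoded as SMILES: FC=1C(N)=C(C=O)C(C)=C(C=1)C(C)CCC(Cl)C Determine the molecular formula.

Walk through each heavy atom and fill implicit hydrogens from standard valence (C 4, N 3, O 2, S 2, halogen 1):
  atom 1: F (halogen, monovalent) → 0 H
  atom 2: C, bond orders sum to 4 (valence 4) → 0 H
  atom 3: C, bond orders sum to 4 (valence 4) → 0 H
  atom 4: N, bond orders sum to 1 (valence 3) → 2 H
  atom 5: C, bond orders sum to 4 (valence 4) → 0 H
  atom 6: C, bond orders sum to 3 (valence 4) → 1 H
  atom 7: O, bond orders sum to 2 (valence 2) → 0 H
  atom 8: C, bond orders sum to 4 (valence 4) → 0 H
  atom 9: C, bond orders sum to 1 (valence 4) → 3 H
  atom 10: C, bond orders sum to 4 (valence 4) → 0 H
  atom 11: C, bond orders sum to 3 (valence 4) → 1 H
  atom 12: C, bond orders sum to 3 (valence 4) → 1 H
  atom 13: C, bond orders sum to 1 (valence 4) → 3 H
  atom 14: C, bond orders sum to 2 (valence 4) → 2 H
  atom 15: C, bond orders sum to 2 (valence 4) → 2 H
  atom 16: C, bond orders sum to 3 (valence 4) → 1 H
  atom 17: Cl (halogen, monovalent) → 0 H
  atom 18: C, bond orders sum to 1 (valence 4) → 3 H
Totals → C:14, H:19, Cl:1, F:1, N:1, O:1.
In Hill order: C14H19ClFNO.

C14H19ClFNO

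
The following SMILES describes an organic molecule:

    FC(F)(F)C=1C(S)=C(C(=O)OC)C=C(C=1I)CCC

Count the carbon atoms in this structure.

12

Count every carbon token in the SMILES (each C, including those in ring-closure positions and inside branches).
Carbon count: 12.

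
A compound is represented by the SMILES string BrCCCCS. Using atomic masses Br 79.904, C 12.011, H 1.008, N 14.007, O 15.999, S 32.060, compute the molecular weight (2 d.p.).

169.08 g/mol

First, the molecular formula is C4H9BrS (counting implicit H from valence).
  Br: 1 × 79.904 = 79.904
  C: 4 × 12.011 = 48.044
  H: 9 × 1.008 = 9.072
  S: 1 × 32.060 = 32.060
Sum: 1×79.904 + 4×12.011 + 9×1.008 + 1×32.060 = 169.080 → 169.08 g/mol.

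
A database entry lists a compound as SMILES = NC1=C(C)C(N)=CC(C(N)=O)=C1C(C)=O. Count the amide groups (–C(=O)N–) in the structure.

The amide motif appears at heavy-atom position 9 in the SMILES.
Other groups present: 1 ketone, 2 primary amine.
Amide count: 1.

1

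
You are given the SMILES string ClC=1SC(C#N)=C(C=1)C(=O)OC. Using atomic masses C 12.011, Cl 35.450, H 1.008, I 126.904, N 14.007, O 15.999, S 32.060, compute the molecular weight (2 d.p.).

First, the molecular formula is C7H4ClNO2S (counting implicit H from valence).
  C: 7 × 12.011 = 84.077
  Cl: 1 × 35.450 = 35.450
  H: 4 × 1.008 = 4.032
  N: 1 × 14.007 = 14.007
  O: 2 × 15.999 = 31.998
  S: 1 × 32.060 = 32.060
Sum: 7×12.011 + 1×35.450 + 4×1.008 + 1×14.007 + 2×15.999 + 1×32.060 = 201.624 → 201.62 g/mol.

201.62 g/mol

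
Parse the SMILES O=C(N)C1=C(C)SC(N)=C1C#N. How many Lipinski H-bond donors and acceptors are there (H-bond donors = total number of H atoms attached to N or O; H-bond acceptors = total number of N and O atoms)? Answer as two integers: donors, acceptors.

4, 4

Donors: find every N or O and count the H atoms it carries.
  atom 1 (O): bond orders sum to 2 → 0 H
  atom 3 (N): bond orders sum to 1 → 2 H
  atom 9 (N): bond orders sum to 1 → 2 H
  atom 12 (N): bond orders sum to 3 → 0 H
Lipinski HBD = 4.
Acceptors: N atoms = 3, O atoms = 1 → HBA = 4.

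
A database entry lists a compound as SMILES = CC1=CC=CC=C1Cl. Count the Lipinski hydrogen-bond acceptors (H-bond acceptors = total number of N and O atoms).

0

N atoms: 0; O atoms: 0.
Lipinski HBA = 0 + 0 = 0.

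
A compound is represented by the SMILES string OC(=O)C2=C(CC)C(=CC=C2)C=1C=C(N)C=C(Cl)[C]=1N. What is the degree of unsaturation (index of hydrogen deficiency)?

9

Degree of unsaturation = (number of rings) + (number of π bonds).
Ring closures in the SMILES: 2.
π bonds: 7 double bonds (each 1 DoU) → 7 DoU from unsaturation.
Total DoU = 2 + 7 = 9.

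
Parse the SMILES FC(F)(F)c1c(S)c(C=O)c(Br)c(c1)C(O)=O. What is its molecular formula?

C9H4BrF3O3S

Walk through each heavy atom and fill implicit hydrogens from standard valence (C 4, N 3, O 2, S 2, halogen 1); for lowercase aromatic atoms, an aromatic c carries 1 H when it has two neighbours and 0 H with three, and aromatic n carries 0 H:
  atom 1: F (halogen, monovalent) → 0 H
  atom 2: C, bond orders sum to 4 (valence 4) → 0 H
  atom 3: F (halogen, monovalent) → 0 H
  atom 4: F (halogen, monovalent) → 0 H
  atom 5: aromatic c, 3 neighbours → 0 H
  atom 6: aromatic c, 3 neighbours → 0 H
  atom 7: S, bond orders sum to 1 (valence 2) → 1 H
  atom 8: aromatic c, 3 neighbours → 0 H
  atom 9: C, bond orders sum to 3 (valence 4) → 1 H
  atom 10: O, bond orders sum to 2 (valence 2) → 0 H
  atom 11: aromatic c, 3 neighbours → 0 H
  atom 12: Br (halogen, monovalent) → 0 H
  atom 13: aromatic c, 3 neighbours → 0 H
  atom 14: aromatic c, 2 neighbours → 1 H
  atom 15: C, bond orders sum to 4 (valence 4) → 0 H
  atom 16: O, bond orders sum to 1 (valence 2) → 1 H
  atom 17: O, bond orders sum to 2 (valence 2) → 0 H
Totals → C:9, H:4, Br:1, F:3, O:3, S:1.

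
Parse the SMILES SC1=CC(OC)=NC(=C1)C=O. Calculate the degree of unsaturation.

Degree of unsaturation = (number of rings) + (number of π bonds).
Ring closures in the SMILES: 1.
π bonds: 4 double bonds (each 1 DoU) → 4 DoU from unsaturation.
Total DoU = 1 + 4 = 5.

5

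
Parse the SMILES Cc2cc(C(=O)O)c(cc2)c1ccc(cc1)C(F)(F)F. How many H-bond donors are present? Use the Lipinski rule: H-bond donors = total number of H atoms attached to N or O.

1

Donors: find every N or O and count the H atoms it carries.
  atom 6 (O): bond orders sum to 2 → 0 H
  atom 7 (O): bond orders sum to 1 → 1 H
Lipinski HBD = 1.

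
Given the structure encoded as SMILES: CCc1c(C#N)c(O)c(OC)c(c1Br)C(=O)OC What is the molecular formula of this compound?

Walk through each heavy atom and fill implicit hydrogens from standard valence (C 4, N 3, O 2, S 2, halogen 1); for lowercase aromatic atoms, an aromatic c carries 1 H when it has two neighbours and 0 H with three, and aromatic n carries 0 H:
  atom 1: C, bond orders sum to 1 (valence 4) → 3 H
  atom 2: C, bond orders sum to 2 (valence 4) → 2 H
  atom 3: aromatic c, 3 neighbours → 0 H
  atom 4: aromatic c, 3 neighbours → 0 H
  atom 5: C, bond orders sum to 4 (valence 4) → 0 H
  atom 6: N, bond orders sum to 3 (valence 3) → 0 H
  atom 7: aromatic c, 3 neighbours → 0 H
  atom 8: O, bond orders sum to 1 (valence 2) → 1 H
  atom 9: aromatic c, 3 neighbours → 0 H
  atom 10: O, bond orders sum to 2 (valence 2) → 0 H
  atom 11: C, bond orders sum to 1 (valence 4) → 3 H
  atom 12: aromatic c, 3 neighbours → 0 H
  atom 13: aromatic c, 3 neighbours → 0 H
  atom 14: Br (halogen, monovalent) → 0 H
  atom 15: C, bond orders sum to 4 (valence 4) → 0 H
  atom 16: O, bond orders sum to 2 (valence 2) → 0 H
  atom 17: O, bond orders sum to 2 (valence 2) → 0 H
  atom 18: C, bond orders sum to 1 (valence 4) → 3 H
Totals → C:12, H:12, Br:1, N:1, O:4.

C12H12BrNO4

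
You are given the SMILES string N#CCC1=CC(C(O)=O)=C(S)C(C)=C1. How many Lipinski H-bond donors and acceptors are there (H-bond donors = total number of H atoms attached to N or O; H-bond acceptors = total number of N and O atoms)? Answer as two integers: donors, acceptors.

Donors: find every N or O and count the H atoms it carries.
  atom 1 (N): bond orders sum to 3 → 0 H
  atom 8 (O): bond orders sum to 1 → 1 H
  atom 9 (O): bond orders sum to 2 → 0 H
Lipinski HBD = 1.
Acceptors: N atoms = 1, O atoms = 2 → HBA = 3.

1, 3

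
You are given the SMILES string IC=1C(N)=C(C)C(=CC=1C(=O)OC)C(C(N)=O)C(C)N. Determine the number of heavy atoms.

Every atom symbol written in the SMILES (organic subset) is one heavy atom; implicit H are not written.
Heavy atoms by element → C:13, I:1, N:3, O:3.
Total: 20.

20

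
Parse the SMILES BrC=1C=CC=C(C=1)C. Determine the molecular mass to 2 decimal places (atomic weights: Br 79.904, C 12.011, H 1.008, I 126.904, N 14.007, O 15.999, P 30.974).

First, the molecular formula is C7H7Br (counting implicit H from valence).
  Br: 1 × 79.904 = 79.904
  C: 7 × 12.011 = 84.077
  H: 7 × 1.008 = 7.056
Sum: 1×79.904 + 7×12.011 + 7×1.008 = 171.037 → 171.04 g/mol.

171.04 g/mol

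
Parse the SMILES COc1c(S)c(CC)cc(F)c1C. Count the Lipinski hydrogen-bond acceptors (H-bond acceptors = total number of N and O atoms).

1

N atoms: 0; O atoms: 1.
Lipinski HBA = 0 + 1 = 1.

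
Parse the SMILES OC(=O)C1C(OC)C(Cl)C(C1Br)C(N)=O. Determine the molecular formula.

C8H11BrClNO4

Walk through each heavy atom and fill implicit hydrogens from standard valence (C 4, N 3, O 2, S 2, halogen 1):
  atom 1: O, bond orders sum to 1 (valence 2) → 1 H
  atom 2: C, bond orders sum to 4 (valence 4) → 0 H
  atom 3: O, bond orders sum to 2 (valence 2) → 0 H
  atom 4: C, bond orders sum to 3 (valence 4) → 1 H
  atom 5: C, bond orders sum to 3 (valence 4) → 1 H
  atom 6: O, bond orders sum to 2 (valence 2) → 0 H
  atom 7: C, bond orders sum to 1 (valence 4) → 3 H
  atom 8: C, bond orders sum to 3 (valence 4) → 1 H
  atom 9: Cl (halogen, monovalent) → 0 H
  atom 10: C, bond orders sum to 3 (valence 4) → 1 H
  atom 11: C, bond orders sum to 3 (valence 4) → 1 H
  atom 12: Br (halogen, monovalent) → 0 H
  atom 13: C, bond orders sum to 4 (valence 4) → 0 H
  atom 14: N, bond orders sum to 1 (valence 3) → 2 H
  atom 15: O, bond orders sum to 2 (valence 2) → 0 H
Totals → C:8, H:11, Br:1, Cl:1, N:1, O:4.
In Hill order: C8H11BrClNO4.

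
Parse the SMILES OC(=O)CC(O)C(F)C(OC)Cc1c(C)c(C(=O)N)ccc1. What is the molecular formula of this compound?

Walk through each heavy atom and fill implicit hydrogens from standard valence (C 4, N 3, O 2, S 2, halogen 1); for lowercase aromatic atoms, an aromatic c carries 1 H when it has two neighbours and 0 H with three, and aromatic n carries 0 H:
  atom 1: O, bond orders sum to 1 (valence 2) → 1 H
  atom 2: C, bond orders sum to 4 (valence 4) → 0 H
  atom 3: O, bond orders sum to 2 (valence 2) → 0 H
  atom 4: C, bond orders sum to 2 (valence 4) → 2 H
  atom 5: C, bond orders sum to 3 (valence 4) → 1 H
  atom 6: O, bond orders sum to 1 (valence 2) → 1 H
  atom 7: C, bond orders sum to 3 (valence 4) → 1 H
  atom 8: F (halogen, monovalent) → 0 H
  atom 9: C, bond orders sum to 3 (valence 4) → 1 H
  atom 10: O, bond orders sum to 2 (valence 2) → 0 H
  atom 11: C, bond orders sum to 1 (valence 4) → 3 H
  atom 12: C, bond orders sum to 2 (valence 4) → 2 H
  atom 13: aromatic c, 3 neighbours → 0 H
  atom 14: aromatic c, 3 neighbours → 0 H
  atom 15: C, bond orders sum to 1 (valence 4) → 3 H
  atom 16: aromatic c, 3 neighbours → 0 H
  atom 17: C, bond orders sum to 4 (valence 4) → 0 H
  atom 18: O, bond orders sum to 2 (valence 2) → 0 H
  atom 19: N, bond orders sum to 1 (valence 3) → 2 H
  atom 20: aromatic c, 2 neighbours → 1 H
  atom 21: aromatic c, 2 neighbours → 1 H
  atom 22: aromatic c, 2 neighbours → 1 H
Totals → C:15, H:20, F:1, N:1, O:5.
In Hill order: C15H20FNO5.

C15H20FNO5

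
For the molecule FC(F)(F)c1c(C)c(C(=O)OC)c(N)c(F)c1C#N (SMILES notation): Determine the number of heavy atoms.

Every atom symbol written in the SMILES (organic subset) is one heavy atom; implicit H are not written.
Heavy atoms by element → C:11, F:4, N:2, O:2.
Total: 19.

19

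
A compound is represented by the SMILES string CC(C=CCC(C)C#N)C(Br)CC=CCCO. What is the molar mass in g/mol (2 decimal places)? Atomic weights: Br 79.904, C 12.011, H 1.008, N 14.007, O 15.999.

First, the molecular formula is C14H22BrNO (counting implicit H from valence).
  Br: 1 × 79.904 = 79.904
  C: 14 × 12.011 = 168.154
  H: 22 × 1.008 = 22.176
  N: 1 × 14.007 = 14.007
  O: 1 × 15.999 = 15.999
Sum: 1×79.904 + 14×12.011 + 22×1.008 + 1×14.007 + 1×15.999 = 300.240 → 300.24 g/mol.

300.24 g/mol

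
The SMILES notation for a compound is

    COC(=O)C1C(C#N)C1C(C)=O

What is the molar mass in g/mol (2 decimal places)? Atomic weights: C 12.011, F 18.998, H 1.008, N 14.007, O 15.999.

167.16 g/mol

First, the molecular formula is C8H9NO3 (counting implicit H from valence).
  C: 8 × 12.011 = 96.088
  H: 9 × 1.008 = 9.072
  N: 1 × 14.007 = 14.007
  O: 3 × 15.999 = 47.997
Sum: 8×12.011 + 9×1.008 + 1×14.007 + 3×15.999 = 167.164 → 167.16 g/mol.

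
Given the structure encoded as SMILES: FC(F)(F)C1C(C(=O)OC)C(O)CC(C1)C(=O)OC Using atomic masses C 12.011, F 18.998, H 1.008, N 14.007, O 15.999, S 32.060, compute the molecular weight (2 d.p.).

First, the molecular formula is C11H15F3O5 (counting implicit H from valence).
  C: 11 × 12.011 = 132.121
  F: 3 × 18.998 = 56.994
  H: 15 × 1.008 = 15.120
  O: 5 × 15.999 = 79.995
Sum: 11×12.011 + 3×18.998 + 15×1.008 + 5×15.999 = 284.230 → 284.23 g/mol.

284.23 g/mol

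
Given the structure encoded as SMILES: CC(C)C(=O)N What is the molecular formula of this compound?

Walk through each heavy atom and fill implicit hydrogens from standard valence (C 4, N 3, O 2, S 2, halogen 1):
  atom 1: C, bond orders sum to 1 (valence 4) → 3 H
  atom 2: C, bond orders sum to 3 (valence 4) → 1 H
  atom 3: C, bond orders sum to 1 (valence 4) → 3 H
  atom 4: C, bond orders sum to 4 (valence 4) → 0 H
  atom 5: O, bond orders sum to 2 (valence 2) → 0 H
  atom 6: N, bond orders sum to 1 (valence 3) → 2 H
Totals → C:4, H:9, N:1, O:1.

C4H9NO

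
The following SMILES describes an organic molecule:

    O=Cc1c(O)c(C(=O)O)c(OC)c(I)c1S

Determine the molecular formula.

C9H7IO5S

Walk through each heavy atom and fill implicit hydrogens from standard valence (C 4, N 3, O 2, S 2, halogen 1); for lowercase aromatic atoms, an aromatic c carries 1 H when it has two neighbours and 0 H with three, and aromatic n carries 0 H:
  atom 1: O, bond orders sum to 2 (valence 2) → 0 H
  atom 2: C, bond orders sum to 3 (valence 4) → 1 H
  atom 3: aromatic c, 3 neighbours → 0 H
  atom 4: aromatic c, 3 neighbours → 0 H
  atom 5: O, bond orders sum to 1 (valence 2) → 1 H
  atom 6: aromatic c, 3 neighbours → 0 H
  atom 7: C, bond orders sum to 4 (valence 4) → 0 H
  atom 8: O, bond orders sum to 2 (valence 2) → 0 H
  atom 9: O, bond orders sum to 1 (valence 2) → 1 H
  atom 10: aromatic c, 3 neighbours → 0 H
  atom 11: O, bond orders sum to 2 (valence 2) → 0 H
  atom 12: C, bond orders sum to 1 (valence 4) → 3 H
  atom 13: aromatic c, 3 neighbours → 0 H
  atom 14: I (halogen, monovalent) → 0 H
  atom 15: aromatic c, 3 neighbours → 0 H
  atom 16: S, bond orders sum to 1 (valence 2) → 1 H
Totals → C:9, H:7, I:1, O:5, S:1.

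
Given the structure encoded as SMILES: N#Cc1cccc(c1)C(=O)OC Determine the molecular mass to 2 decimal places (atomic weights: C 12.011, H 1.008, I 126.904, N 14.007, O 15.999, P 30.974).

161.16 g/mol

First, the molecular formula is C9H7NO2 (counting implicit H from valence).
  C: 9 × 12.011 = 108.099
  H: 7 × 1.008 = 7.056
  N: 1 × 14.007 = 14.007
  O: 2 × 15.999 = 31.998
Sum: 9×12.011 + 7×1.008 + 1×14.007 + 2×15.999 = 161.160 → 161.16 g/mol.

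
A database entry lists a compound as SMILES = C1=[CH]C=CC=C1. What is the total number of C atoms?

Count every carbon token in the SMILES (each C, including those in ring-closure positions and inside branches).
Carbon count: 6.

6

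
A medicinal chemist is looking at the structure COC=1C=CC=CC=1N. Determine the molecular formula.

C7H9NO

Walk through each heavy atom and fill implicit hydrogens from standard valence (C 4, N 3, O 2, S 2, halogen 1):
  atom 1: C, bond orders sum to 1 (valence 4) → 3 H
  atom 2: O, bond orders sum to 2 (valence 2) → 0 H
  atom 3: C, bond orders sum to 4 (valence 4) → 0 H
  atom 4: C, bond orders sum to 3 (valence 4) → 1 H
  atom 5: C, bond orders sum to 3 (valence 4) → 1 H
  atom 6: C, bond orders sum to 3 (valence 4) → 1 H
  atom 7: C, bond orders sum to 3 (valence 4) → 1 H
  atom 8: C, bond orders sum to 4 (valence 4) → 0 H
  atom 9: N, bond orders sum to 1 (valence 3) → 2 H
Totals → C:7, H:9, N:1, O:1.
In Hill order: C7H9NO.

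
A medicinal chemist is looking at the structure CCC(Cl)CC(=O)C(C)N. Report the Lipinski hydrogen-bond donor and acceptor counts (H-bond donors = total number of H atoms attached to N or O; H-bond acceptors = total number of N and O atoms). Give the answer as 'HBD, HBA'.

2, 2

Donors: find every N or O and count the H atoms it carries.
  atom 7 (O): bond orders sum to 2 → 0 H
  atom 10 (N): bond orders sum to 1 → 2 H
Lipinski HBD = 2.
Acceptors: N atoms = 1, O atoms = 1 → HBA = 2.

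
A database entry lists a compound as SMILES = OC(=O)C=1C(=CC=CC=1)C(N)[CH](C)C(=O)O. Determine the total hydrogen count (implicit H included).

13

Walk through each heavy atom and fill implicit hydrogens from standard valence (C 4, N 3, O 2, S 2, halogen 1):
  atom 1: O, bond orders sum to 1 (valence 2) → 1 H
  atom 2: C, bond orders sum to 4 (valence 4) → 0 H
  atom 3: O, bond orders sum to 2 (valence 2) → 0 H
  atom 4: C, bond orders sum to 4 (valence 4) → 0 H
  atom 5: C, bond orders sum to 4 (valence 4) → 0 H
  atom 6: C, bond orders sum to 3 (valence 4) → 1 H
  atom 7: C, bond orders sum to 3 (valence 4) → 1 H
  atom 8: C, bond orders sum to 3 (valence 4) → 1 H
  atom 9: C, bond orders sum to 3 (valence 4) → 1 H
  atom 10: C, bond orders sum to 3 (valence 4) → 1 H
  atom 11: N, bond orders sum to 1 (valence 3) → 2 H
  atom 12: C with explicit H count 1
  atom 13: C, bond orders sum to 1 (valence 4) → 3 H
  atom 14: C, bond orders sum to 4 (valence 4) → 0 H
  atom 15: O, bond orders sum to 2 (valence 2) → 0 H
  atom 16: O, bond orders sum to 1 (valence 2) → 1 H
Total hydrogens: 13.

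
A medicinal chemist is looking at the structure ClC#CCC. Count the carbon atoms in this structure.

4

Count every carbon token in the SMILES (each C, including those in ring-closure positions and inside branches).
Carbon count: 4.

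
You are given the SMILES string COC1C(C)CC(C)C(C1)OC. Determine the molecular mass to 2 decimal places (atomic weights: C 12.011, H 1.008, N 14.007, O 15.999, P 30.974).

First, the molecular formula is C10H20O2 (counting implicit H from valence).
  C: 10 × 12.011 = 120.110
  H: 20 × 1.008 = 20.160
  O: 2 × 15.999 = 31.998
Sum: 10×12.011 + 20×1.008 + 2×15.999 = 172.268 → 172.27 g/mol.

172.27 g/mol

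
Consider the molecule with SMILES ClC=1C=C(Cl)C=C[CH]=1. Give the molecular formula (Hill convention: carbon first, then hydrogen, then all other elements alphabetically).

Walk through each heavy atom and fill implicit hydrogens from standard valence (C 4, N 3, O 2, S 2, halogen 1):
  atom 1: Cl (halogen, monovalent) → 0 H
  atom 2: C, bond orders sum to 4 (valence 4) → 0 H
  atom 3: C, bond orders sum to 3 (valence 4) → 1 H
  atom 4: C, bond orders sum to 4 (valence 4) → 0 H
  atom 5: Cl (halogen, monovalent) → 0 H
  atom 6: C, bond orders sum to 3 (valence 4) → 1 H
  atom 7: C, bond orders sum to 3 (valence 4) → 1 H
  atom 8: C with explicit H count 1
Totals → C:6, H:4, Cl:2.
In Hill order: C6H4Cl2.

C6H4Cl2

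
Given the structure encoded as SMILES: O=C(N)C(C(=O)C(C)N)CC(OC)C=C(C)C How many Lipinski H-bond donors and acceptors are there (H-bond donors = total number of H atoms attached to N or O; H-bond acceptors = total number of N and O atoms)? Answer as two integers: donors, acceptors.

Donors: find every N or O and count the H atoms it carries.
  atom 1 (O): bond orders sum to 2 → 0 H
  atom 3 (N): bond orders sum to 1 → 2 H
  atom 6 (O): bond orders sum to 2 → 0 H
  atom 9 (N): bond orders sum to 1 → 2 H
  atom 12 (O): bond orders sum to 2 → 0 H
Lipinski HBD = 4.
Acceptors: N atoms = 2, O atoms = 3 → HBA = 5.

4, 5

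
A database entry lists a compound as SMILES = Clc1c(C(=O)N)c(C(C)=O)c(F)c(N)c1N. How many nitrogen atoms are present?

3

Scan the SMILES for N atoms (remember two-letter symbols like Cl and Br are single atoms).
Nitrogen count: 3.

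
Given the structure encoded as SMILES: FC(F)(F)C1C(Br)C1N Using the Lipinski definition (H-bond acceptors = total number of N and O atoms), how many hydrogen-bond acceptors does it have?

N atoms: 1; O atoms: 0.
Lipinski HBA = 1 + 0 = 1.

1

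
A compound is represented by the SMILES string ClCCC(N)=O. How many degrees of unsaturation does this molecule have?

Degree of unsaturation = (number of rings) + (number of π bonds).
Ring closures in the SMILES: 0.
π bonds: 1 double bond (each 1 DoU) → 1 DoU from unsaturation.
Total DoU = 0 + 1 = 1.

1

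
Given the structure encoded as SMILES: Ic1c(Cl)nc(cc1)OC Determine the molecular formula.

C6H5ClINO

Walk through each heavy atom and fill implicit hydrogens from standard valence (C 4, N 3, O 2, S 2, halogen 1); for lowercase aromatic atoms, an aromatic c carries 1 H when it has two neighbours and 0 H with three, and aromatic n carries 0 H:
  atom 1: I (halogen, monovalent) → 0 H
  atom 2: aromatic c, 3 neighbours → 0 H
  atom 3: aromatic c, 3 neighbours → 0 H
  atom 4: Cl (halogen, monovalent) → 0 H
  atom 5: aromatic n, 2 neighbours → 0 H
  atom 6: aromatic c, 3 neighbours → 0 H
  atom 7: aromatic c, 2 neighbours → 1 H
  atom 8: aromatic c, 2 neighbours → 1 H
  atom 9: O, bond orders sum to 2 (valence 2) → 0 H
  atom 10: C, bond orders sum to 1 (valence 4) → 3 H
Totals → C:6, H:5, Cl:1, I:1, N:1, O:1.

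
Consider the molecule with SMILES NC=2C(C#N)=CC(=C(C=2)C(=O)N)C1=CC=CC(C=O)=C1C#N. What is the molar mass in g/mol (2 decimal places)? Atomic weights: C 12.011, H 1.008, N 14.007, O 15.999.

290.28 g/mol

First, the molecular formula is C16H10N4O2 (counting implicit H from valence).
  C: 16 × 12.011 = 192.176
  H: 10 × 1.008 = 10.080
  N: 4 × 14.007 = 56.028
  O: 2 × 15.999 = 31.998
Sum: 16×12.011 + 10×1.008 + 4×14.007 + 2×15.999 = 290.282 → 290.28 g/mol.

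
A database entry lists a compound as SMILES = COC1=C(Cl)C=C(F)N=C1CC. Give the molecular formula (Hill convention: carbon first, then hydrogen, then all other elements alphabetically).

C8H9ClFNO

Walk through each heavy atom and fill implicit hydrogens from standard valence (C 4, N 3, O 2, S 2, halogen 1):
  atom 1: C, bond orders sum to 1 (valence 4) → 3 H
  atom 2: O, bond orders sum to 2 (valence 2) → 0 H
  atom 3: C, bond orders sum to 4 (valence 4) → 0 H
  atom 4: C, bond orders sum to 4 (valence 4) → 0 H
  atom 5: Cl (halogen, monovalent) → 0 H
  atom 6: C, bond orders sum to 3 (valence 4) → 1 H
  atom 7: C, bond orders sum to 4 (valence 4) → 0 H
  atom 8: F (halogen, monovalent) → 0 H
  atom 9: N, bond orders sum to 3 (valence 3) → 0 H
  atom 10: C, bond orders sum to 4 (valence 4) → 0 H
  atom 11: C, bond orders sum to 2 (valence 4) → 2 H
  atom 12: C, bond orders sum to 1 (valence 4) → 3 H
Totals → C:8, H:9, Cl:1, F:1, N:1, O:1.
In Hill order: C8H9ClFNO.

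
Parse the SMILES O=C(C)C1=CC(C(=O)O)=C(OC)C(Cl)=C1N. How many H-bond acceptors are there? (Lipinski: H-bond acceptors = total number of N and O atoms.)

N atoms: 1; O atoms: 4.
Lipinski HBA = 1 + 4 = 5.

5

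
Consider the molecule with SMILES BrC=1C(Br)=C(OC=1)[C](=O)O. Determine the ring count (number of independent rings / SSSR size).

1

In SMILES, each pair of matching ring-closure digits denotes one ring-closing bond; the number of such bonds equals the number of independent rings.
Ring-closure bonds here: 1.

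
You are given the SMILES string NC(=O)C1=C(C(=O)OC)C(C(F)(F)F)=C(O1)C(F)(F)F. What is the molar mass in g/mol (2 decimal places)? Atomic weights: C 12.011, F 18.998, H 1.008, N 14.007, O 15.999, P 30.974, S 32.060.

305.13 g/mol

First, the molecular formula is C9H5F6NO4 (counting implicit H from valence).
  C: 9 × 12.011 = 108.099
  F: 6 × 18.998 = 113.988
  H: 5 × 1.008 = 5.040
  N: 1 × 14.007 = 14.007
  O: 4 × 15.999 = 63.996
Sum: 9×12.011 + 6×18.998 + 5×1.008 + 1×14.007 + 4×15.999 = 305.130 → 305.13 g/mol.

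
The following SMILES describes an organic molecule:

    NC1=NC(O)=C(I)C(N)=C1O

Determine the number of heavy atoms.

Every atom symbol written in the SMILES (organic subset) is one heavy atom; implicit H are not written.
Heavy atoms by element → C:5, I:1, N:3, O:2.
Total: 11.

11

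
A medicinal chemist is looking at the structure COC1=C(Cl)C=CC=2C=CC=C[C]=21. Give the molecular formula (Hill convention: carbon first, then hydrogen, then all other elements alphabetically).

C11H9ClO

Walk through each heavy atom and fill implicit hydrogens from standard valence (C 4, N 3, O 2, S 2, halogen 1):
  atom 1: C, bond orders sum to 1 (valence 4) → 3 H
  atom 2: O, bond orders sum to 2 (valence 2) → 0 H
  atom 3: C, bond orders sum to 4 (valence 4) → 0 H
  atom 4: C, bond orders sum to 4 (valence 4) → 0 H
  atom 5: Cl (halogen, monovalent) → 0 H
  atom 6: C, bond orders sum to 3 (valence 4) → 1 H
  atom 7: C, bond orders sum to 3 (valence 4) → 1 H
  atom 8: C, bond orders sum to 4 (valence 4) → 0 H
  atom 9: C, bond orders sum to 3 (valence 4) → 1 H
  atom 10: C, bond orders sum to 3 (valence 4) → 1 H
  atom 11: C, bond orders sum to 3 (valence 4) → 1 H
  atom 12: C, bond orders sum to 3 (valence 4) → 1 H
  atom 13: C with explicit H count 0
Totals → C:11, H:9, Cl:1, O:1.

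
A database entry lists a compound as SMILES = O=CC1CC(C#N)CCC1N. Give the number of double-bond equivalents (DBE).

Degree of unsaturation = (number of rings) + (number of π bonds).
Ring closures in the SMILES: 1.
π bonds: 1 double bond (each 1 DoU), 1 triple bond (each 2 DoU) → 3 DoU from unsaturation.
Total DoU = 1 + 3 = 4.

4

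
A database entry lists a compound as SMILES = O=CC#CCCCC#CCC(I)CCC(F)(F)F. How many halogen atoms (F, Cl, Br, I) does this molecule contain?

Halogen atoms appear at heavy-atom positions 12, 16, 17, 18 (3×F, 1×I).
Other groups present: 1 aldehyde, 2 alkyne.
Halogen count: 4.

4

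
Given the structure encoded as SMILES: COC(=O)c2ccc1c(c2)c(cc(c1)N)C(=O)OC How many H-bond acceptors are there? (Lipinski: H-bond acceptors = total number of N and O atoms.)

N atoms: 1; O atoms: 4.
Lipinski HBA = 1 + 4 = 5.

5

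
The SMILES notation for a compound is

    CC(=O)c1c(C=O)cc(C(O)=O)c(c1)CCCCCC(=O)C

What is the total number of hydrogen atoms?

Walk through each heavy atom and fill implicit hydrogens from standard valence (C 4, N 3, O 2, S 2, halogen 1); for lowercase aromatic atoms, an aromatic c carries 1 H when it has two neighbours and 0 H with three, and aromatic n carries 0 H:
  atom 1: C, bond orders sum to 1 (valence 4) → 3 H
  atom 2: C, bond orders sum to 4 (valence 4) → 0 H
  atom 3: O, bond orders sum to 2 (valence 2) → 0 H
  atom 4: aromatic c, 3 neighbours → 0 H
  atom 5: aromatic c, 3 neighbours → 0 H
  atom 6: C, bond orders sum to 3 (valence 4) → 1 H
  atom 7: O, bond orders sum to 2 (valence 2) → 0 H
  atom 8: aromatic c, 2 neighbours → 1 H
  atom 9: aromatic c, 3 neighbours → 0 H
  atom 10: C, bond orders sum to 4 (valence 4) → 0 H
  atom 11: O, bond orders sum to 1 (valence 2) → 1 H
  atom 12: O, bond orders sum to 2 (valence 2) → 0 H
  atom 13: aromatic c, 3 neighbours → 0 H
  atom 14: aromatic c, 2 neighbours → 1 H
  atom 15: C, bond orders sum to 2 (valence 4) → 2 H
  atom 16: C, bond orders sum to 2 (valence 4) → 2 H
  atom 17: C, bond orders sum to 2 (valence 4) → 2 H
  atom 18: C, bond orders sum to 2 (valence 4) → 2 H
  atom 19: C, bond orders sum to 2 (valence 4) → 2 H
  atom 20: C, bond orders sum to 4 (valence 4) → 0 H
  atom 21: O, bond orders sum to 2 (valence 2) → 0 H
  atom 22: C, bond orders sum to 1 (valence 4) → 3 H
Total hydrogens: 20.

20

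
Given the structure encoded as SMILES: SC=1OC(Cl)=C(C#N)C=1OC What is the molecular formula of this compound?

Walk through each heavy atom and fill implicit hydrogens from standard valence (C 4, N 3, O 2, S 2, halogen 1):
  atom 1: S, bond orders sum to 1 (valence 2) → 1 H
  atom 2: C, bond orders sum to 4 (valence 4) → 0 H
  atom 3: O, bond orders sum to 2 (valence 2) → 0 H
  atom 4: C, bond orders sum to 4 (valence 4) → 0 H
  atom 5: Cl (halogen, monovalent) → 0 H
  atom 6: C, bond orders sum to 4 (valence 4) → 0 H
  atom 7: C, bond orders sum to 4 (valence 4) → 0 H
  atom 8: N, bond orders sum to 3 (valence 3) → 0 H
  atom 9: C, bond orders sum to 4 (valence 4) → 0 H
  atom 10: O, bond orders sum to 2 (valence 2) → 0 H
  atom 11: C, bond orders sum to 1 (valence 4) → 3 H
Totals → C:6, H:4, Cl:1, N:1, O:2, S:1.

C6H4ClNO2S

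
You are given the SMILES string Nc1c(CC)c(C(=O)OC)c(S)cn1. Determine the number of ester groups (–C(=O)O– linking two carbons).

1

The ester motif appears at heavy-atom position 7 in the SMILES.
Other groups present: 1 primary amine, 1 thiol.
Ester count: 1.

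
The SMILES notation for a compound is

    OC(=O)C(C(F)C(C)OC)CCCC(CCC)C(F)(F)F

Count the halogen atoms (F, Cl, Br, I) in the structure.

Halogen atoms appear at heavy-atom positions 6, 19, 20, 21 (4×F).
Other groups present: 1 carboxylic acid, 1 ether.
Halogen count: 4.

4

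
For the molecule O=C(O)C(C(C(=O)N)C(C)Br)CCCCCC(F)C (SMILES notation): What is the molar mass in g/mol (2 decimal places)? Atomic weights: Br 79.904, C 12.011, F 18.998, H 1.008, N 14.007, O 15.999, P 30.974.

First, the molecular formula is C13H23BrFNO3 (counting implicit H from valence).
  Br: 1 × 79.904 = 79.904
  C: 13 × 12.011 = 156.143
  F: 1 × 18.998 = 18.998
  H: 23 × 1.008 = 23.184
  N: 1 × 14.007 = 14.007
  O: 3 × 15.999 = 47.997
Sum: 1×79.904 + 13×12.011 + 1×18.998 + 23×1.008 + 1×14.007 + 3×15.999 = 340.233 → 340.23 g/mol.

340.23 g/mol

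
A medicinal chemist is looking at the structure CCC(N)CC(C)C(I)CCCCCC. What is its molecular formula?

C13H28IN

Walk through each heavy atom and fill implicit hydrogens from standard valence (C 4, N 3, O 2, S 2, halogen 1):
  atom 1: C, bond orders sum to 1 (valence 4) → 3 H
  atom 2: C, bond orders sum to 2 (valence 4) → 2 H
  atom 3: C, bond orders sum to 3 (valence 4) → 1 H
  atom 4: N, bond orders sum to 1 (valence 3) → 2 H
  atom 5: C, bond orders sum to 2 (valence 4) → 2 H
  atom 6: C, bond orders sum to 3 (valence 4) → 1 H
  atom 7: C, bond orders sum to 1 (valence 4) → 3 H
  atom 8: C, bond orders sum to 3 (valence 4) → 1 H
  atom 9: I (halogen, monovalent) → 0 H
  atom 10: C, bond orders sum to 2 (valence 4) → 2 H
  atom 11: C, bond orders sum to 2 (valence 4) → 2 H
  atom 12: C, bond orders sum to 2 (valence 4) → 2 H
  atom 13: C, bond orders sum to 2 (valence 4) → 2 H
  atom 14: C, bond orders sum to 2 (valence 4) → 2 H
  atom 15: C, bond orders sum to 1 (valence 4) → 3 H
Totals → C:13, H:28, I:1, N:1.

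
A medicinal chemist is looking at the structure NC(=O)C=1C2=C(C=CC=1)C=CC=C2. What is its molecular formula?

Walk through each heavy atom and fill implicit hydrogens from standard valence (C 4, N 3, O 2, S 2, halogen 1):
  atom 1: N, bond orders sum to 1 (valence 3) → 2 H
  atom 2: C, bond orders sum to 4 (valence 4) → 0 H
  atom 3: O, bond orders sum to 2 (valence 2) → 0 H
  atom 4: C, bond orders sum to 4 (valence 4) → 0 H
  atom 5: C, bond orders sum to 4 (valence 4) → 0 H
  atom 6: C, bond orders sum to 4 (valence 4) → 0 H
  atom 7: C, bond orders sum to 3 (valence 4) → 1 H
  atom 8: C, bond orders sum to 3 (valence 4) → 1 H
  atom 9: C, bond orders sum to 3 (valence 4) → 1 H
  atom 10: C, bond orders sum to 3 (valence 4) → 1 H
  atom 11: C, bond orders sum to 3 (valence 4) → 1 H
  atom 12: C, bond orders sum to 3 (valence 4) → 1 H
  atom 13: C, bond orders sum to 3 (valence 4) → 1 H
Totals → C:11, H:9, N:1, O:1.

C11H9NO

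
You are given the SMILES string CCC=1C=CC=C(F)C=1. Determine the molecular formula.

C8H9F

Walk through each heavy atom and fill implicit hydrogens from standard valence (C 4, N 3, O 2, S 2, halogen 1):
  atom 1: C, bond orders sum to 1 (valence 4) → 3 H
  atom 2: C, bond orders sum to 2 (valence 4) → 2 H
  atom 3: C, bond orders sum to 4 (valence 4) → 0 H
  atom 4: C, bond orders sum to 3 (valence 4) → 1 H
  atom 5: C, bond orders sum to 3 (valence 4) → 1 H
  atom 6: C, bond orders sum to 3 (valence 4) → 1 H
  atom 7: C, bond orders sum to 4 (valence 4) → 0 H
  atom 8: F (halogen, monovalent) → 0 H
  atom 9: C, bond orders sum to 3 (valence 4) → 1 H
Totals → C:8, H:9, F:1.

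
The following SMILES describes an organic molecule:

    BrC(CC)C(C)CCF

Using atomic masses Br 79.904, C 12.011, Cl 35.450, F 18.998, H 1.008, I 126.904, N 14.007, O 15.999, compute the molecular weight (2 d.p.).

197.09 g/mol

First, the molecular formula is C7H14BrF (counting implicit H from valence).
  Br: 1 × 79.904 = 79.904
  C: 7 × 12.011 = 84.077
  F: 1 × 18.998 = 18.998
  H: 14 × 1.008 = 14.112
Sum: 1×79.904 + 7×12.011 + 1×18.998 + 14×1.008 = 197.091 → 197.09 g/mol.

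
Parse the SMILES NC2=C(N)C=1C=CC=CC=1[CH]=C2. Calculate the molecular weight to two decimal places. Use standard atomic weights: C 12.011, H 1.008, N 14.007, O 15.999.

First, the molecular formula is C10H10N2 (counting implicit H from valence).
  C: 10 × 12.011 = 120.110
  H: 10 × 1.008 = 10.080
  N: 2 × 14.007 = 28.014
Sum: 10×12.011 + 10×1.008 + 2×14.007 = 158.204 → 158.20 g/mol.

158.20 g/mol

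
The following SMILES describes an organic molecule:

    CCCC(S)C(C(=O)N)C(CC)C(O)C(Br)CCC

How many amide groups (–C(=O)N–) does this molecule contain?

1

The amide motif appears at heavy-atom position 7 in the SMILES.
Other groups present: 1 hydroxyl, 1 thiol.
Amide count: 1.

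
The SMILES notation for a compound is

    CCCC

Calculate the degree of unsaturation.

0

Degree of unsaturation = (number of rings) + (number of π bonds).
Ring closures in the SMILES: 0.
π bonds: none → 0 DoU from unsaturation.
Total DoU = 0 + 0 = 0.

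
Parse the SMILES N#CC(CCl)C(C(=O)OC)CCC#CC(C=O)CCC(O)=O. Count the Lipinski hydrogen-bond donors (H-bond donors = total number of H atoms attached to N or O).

Donors: find every N or O and count the H atoms it carries.
  atom 1 (N): bond orders sum to 3 → 0 H
  atom 8 (O): bond orders sum to 2 → 0 H
  atom 9 (O): bond orders sum to 2 → 0 H
  atom 17 (O): bond orders sum to 2 → 0 H
  atom 21 (O): bond orders sum to 1 → 1 H
  atom 22 (O): bond orders sum to 2 → 0 H
Lipinski HBD = 1.

1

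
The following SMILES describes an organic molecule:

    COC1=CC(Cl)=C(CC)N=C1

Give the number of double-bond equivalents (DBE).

4

Degree of unsaturation = (number of rings) + (number of π bonds).
Ring closures in the SMILES: 1.
π bonds: 3 double bonds (each 1 DoU) → 3 DoU from unsaturation.
Total DoU = 1 + 3 = 4.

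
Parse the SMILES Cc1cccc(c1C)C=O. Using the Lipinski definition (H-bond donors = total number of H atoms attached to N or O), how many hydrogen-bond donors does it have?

0

Donors: find every N or O and count the H atoms it carries.
  atom 10 (O): bond orders sum to 2 → 0 H
Lipinski HBD = 0.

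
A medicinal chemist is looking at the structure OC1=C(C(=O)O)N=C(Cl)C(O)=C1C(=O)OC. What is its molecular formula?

Walk through each heavy atom and fill implicit hydrogens from standard valence (C 4, N 3, O 2, S 2, halogen 1):
  atom 1: O, bond orders sum to 1 (valence 2) → 1 H
  atom 2: C, bond orders sum to 4 (valence 4) → 0 H
  atom 3: C, bond orders sum to 4 (valence 4) → 0 H
  atom 4: C, bond orders sum to 4 (valence 4) → 0 H
  atom 5: O, bond orders sum to 2 (valence 2) → 0 H
  atom 6: O, bond orders sum to 1 (valence 2) → 1 H
  atom 7: N, bond orders sum to 3 (valence 3) → 0 H
  atom 8: C, bond orders sum to 4 (valence 4) → 0 H
  atom 9: Cl (halogen, monovalent) → 0 H
  atom 10: C, bond orders sum to 4 (valence 4) → 0 H
  atom 11: O, bond orders sum to 1 (valence 2) → 1 H
  atom 12: C, bond orders sum to 4 (valence 4) → 0 H
  atom 13: C, bond orders sum to 4 (valence 4) → 0 H
  atom 14: O, bond orders sum to 2 (valence 2) → 0 H
  atom 15: O, bond orders sum to 2 (valence 2) → 0 H
  atom 16: C, bond orders sum to 1 (valence 4) → 3 H
Totals → C:8, H:6, Cl:1, N:1, O:6.
In Hill order: C8H6ClNO6.

C8H6ClNO6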